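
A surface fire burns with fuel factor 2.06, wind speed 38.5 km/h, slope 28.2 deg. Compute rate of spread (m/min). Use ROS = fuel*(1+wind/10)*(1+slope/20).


Formula: ROS = fuel * (1 + wind/10) * (1 + slope/20)
Wind factor = 1 + 38.5/10 = 4.85
Slope factor = 1 + 28.2/20 = 2.41
ROS = 2.06 * 4.85 * 2.41 = 24.08 m/min

24.08


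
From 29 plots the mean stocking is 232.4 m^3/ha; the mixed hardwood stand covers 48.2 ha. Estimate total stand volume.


Formula: Total Volume = Mean Volume per ha * Total Area
Total Volume = 232.4 m^3/ha * 48.2 ha
Total Volume = 11202 m^3

11202


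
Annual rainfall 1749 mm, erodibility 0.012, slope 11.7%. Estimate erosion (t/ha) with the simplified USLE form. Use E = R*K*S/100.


Formula: E = R * K * S / 100  (simplified USLE)
R * K = 1749 * 0.012 = 20.988
E = 20.988 * 11.7 / 100 = 2.46 t/ha

2.46


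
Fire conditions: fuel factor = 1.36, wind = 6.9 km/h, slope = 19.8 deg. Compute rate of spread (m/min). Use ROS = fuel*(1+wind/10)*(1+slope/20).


Formula: ROS = fuel * (1 + wind/10) * (1 + slope/20)
Wind factor = 1 + 6.9/10 = 1.69
Slope factor = 1 + 19.8/20 = 1.99
ROS = 1.36 * 1.69 * 1.99 = 4.57 m/min

4.57


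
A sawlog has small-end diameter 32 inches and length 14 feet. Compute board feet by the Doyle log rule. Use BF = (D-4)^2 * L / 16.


Doyle: BF = (D - 4)^2 * L / 16
Adjusted diameter = 32 - 4 = 28 in
(D-4)^2 = 28^2 = 784
BF = 784 * 14 / 16 = 686 BF

686


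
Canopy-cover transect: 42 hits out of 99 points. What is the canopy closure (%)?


Formula: Canopy closure = covered points / total points * 100
Closure = 42 / 99 * 100
Closure = 0.4242 * 100 = 42.4%

42.4


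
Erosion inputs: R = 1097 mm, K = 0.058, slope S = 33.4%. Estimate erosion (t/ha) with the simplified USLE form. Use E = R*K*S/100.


Formula: E = R * K * S / 100  (simplified USLE)
R * K = 1097 * 0.058 = 63.626
E = 63.626 * 33.4 / 100 = 21.25 t/ha

21.25


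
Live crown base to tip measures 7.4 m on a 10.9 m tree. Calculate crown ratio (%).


Formula: Crown Ratio = (Crown Length / Total Height) * 100
CR = (7.4 m / 10.9 m) * 100
CR = 0.6789 * 100 = 67.9%

67.9


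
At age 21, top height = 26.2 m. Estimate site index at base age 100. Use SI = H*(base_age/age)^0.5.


Formula: SI = H_dom * (base_age / age)^0.5
Age ratio = 100 / 21 = 4.7619
sqrt(age_ratio) = 2.18218
SI = 26.2 * 2.18218 = 57.2 m

57.2


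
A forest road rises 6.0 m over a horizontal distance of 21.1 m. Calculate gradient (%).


Formula: Gradient = rise / run * 100
Gradient = 6.0 / 21.1 * 100 = 28.4%

28.4


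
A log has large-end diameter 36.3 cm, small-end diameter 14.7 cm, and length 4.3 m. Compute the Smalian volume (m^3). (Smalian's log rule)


Smalian: V = (A1 + A2)/2 * L,  A = pi*(D/200)^2
A1 = pi*(36.3/200)^2 = 0.103491 m^2
A2 = pi*(14.7/200)^2 = 0.016972 m^2
V = (0.103491+0.016972)/2*4.3 = 0.259 m^3

0.259


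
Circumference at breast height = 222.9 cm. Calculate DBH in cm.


Formula: DBH = C / pi
DBH = 222.9 / pi
pi = 3.14159...
DBH = 71.0 cm

71.0


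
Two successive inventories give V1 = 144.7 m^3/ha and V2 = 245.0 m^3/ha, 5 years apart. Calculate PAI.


Formula: PAI = (V_T2 - V_T1) / (T2 - T1)
Volume increment = 245.0 - 144.7 = 100.3 m^3/ha
PAI = 100.3 / 5 = 20.06 m^3/ha/year

20.06


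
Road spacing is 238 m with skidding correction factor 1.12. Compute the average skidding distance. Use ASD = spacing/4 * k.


Formula: ASD = (spacing / 4) * correction
Uncorrected distance = spacing / 4 = 238 / 4 = 59.5 m
ASD = 59.5 * 1.12 = 67 m

67


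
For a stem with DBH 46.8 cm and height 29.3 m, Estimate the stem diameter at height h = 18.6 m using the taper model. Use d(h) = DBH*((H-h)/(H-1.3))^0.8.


Taper: d(h) = DBH * ((H - h) / (H - 1.3))^0.8
Numerator = H - h = 29.3 - 18.6 = 10.7 m
Denominator = H - 1.3 = 29.3 - 1.3 = 28.0 m
Ratio = 10.7 / 28.0 = 0.38214
d = 46.8 * 0.38214^0.8 = 21.7 cm

21.7


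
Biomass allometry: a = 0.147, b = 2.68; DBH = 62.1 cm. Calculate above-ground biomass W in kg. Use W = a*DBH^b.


Formula: W = a * DBH^b  (allometric power law)
DBH^b = 62.1^2.68 = 63897.7386
W = 0.147 * 63897.7386 = 9393.0 kg

9393.0


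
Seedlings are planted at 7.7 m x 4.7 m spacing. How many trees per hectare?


Formula: TPH = 10000 m^2/ha / (spacing_x * spacing_y)
Area per tree = 7.7 m * 4.7 m = 36.19 m^2
TPH = 10000 / 36.19 = 276 trees/ha

276


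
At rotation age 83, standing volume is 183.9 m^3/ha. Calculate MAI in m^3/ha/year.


Formula: MAI = Total Volume / Stand Age
MAI = 183.9 m^3/ha / 83 years
MAI = 2.22 m^3/ha/year

2.22


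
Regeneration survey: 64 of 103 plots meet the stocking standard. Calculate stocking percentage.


Formula: Stocking % = stocked plots / total plots * 100
Stocking = 64 / 103 * 100
Stocking = 0.6214 * 100 = 62.1%

62.1


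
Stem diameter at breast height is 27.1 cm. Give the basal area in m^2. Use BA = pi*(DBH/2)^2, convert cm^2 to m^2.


Formula: BA = pi * (DBH/2)^2 / 10000  (cm^2 to m^2)
Radius = DBH/2 = 27.1/2 = 13.55 cm
BA = pi * 13.55^2 / 10000
   = 576.8043 cm^2 / 10000
   = 0.0577 m^2

0.0577


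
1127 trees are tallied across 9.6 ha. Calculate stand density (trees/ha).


Formula: Stand Density = N_trees / Area_ha
Density = 1127 trees / 9.6 ha
Density = 117 trees/ha

117


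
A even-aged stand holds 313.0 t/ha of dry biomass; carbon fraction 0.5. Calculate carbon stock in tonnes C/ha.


Formula: Carbon Stock = Biomass * Carbon Fraction
C = 313.0 t/ha * 0.5
C = 156.5 t C/ha

156.5


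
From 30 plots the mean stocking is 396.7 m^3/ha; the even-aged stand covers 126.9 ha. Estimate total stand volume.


Formula: Total Volume = Mean Volume per ha * Total Area
Total Volume = 396.7 m^3/ha * 126.9 ha
Total Volume = 50341 m^3

50341


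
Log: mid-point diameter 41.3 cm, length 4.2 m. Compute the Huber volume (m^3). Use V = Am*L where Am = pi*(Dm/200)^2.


Huber: V = Am * L,  Am = pi*(Dm/200)^2
Am = pi*(41.3/200)^2 = 0.133965 m^2
V = 0.133965*4.2 = 0.5627 m^3

0.5627


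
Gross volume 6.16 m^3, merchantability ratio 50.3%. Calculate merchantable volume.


Formula: MV = V_total * (merchantable_pct / 100)
Merchantable fraction = 50.3% / 100 = 0.503
MV = 6.16 m^3 * 0.503 = 3.098 m^3

3.098


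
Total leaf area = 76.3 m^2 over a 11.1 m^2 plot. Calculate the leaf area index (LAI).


Formula: LAI = total leaf area / ground area  (dimensionless)
LAI = 76.3 m^2 / 11.1 m^2
LAI = 6.87

6.87


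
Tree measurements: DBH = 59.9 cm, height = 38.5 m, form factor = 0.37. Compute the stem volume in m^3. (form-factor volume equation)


Formula: V = pi * (DBH/200)^2 * H * ff
Radius = DBH/200 = 59.9/200 = 0.2995 m
Radius^2 = 0.2995^2 = 0.08970025 m^2
V = pi * 0.08970025 * 38.5 * 0.37
V = 4.014 m^3

4.014


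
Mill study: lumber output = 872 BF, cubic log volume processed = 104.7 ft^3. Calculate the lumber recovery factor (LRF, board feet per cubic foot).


Formula: LRF = Lumber Output (BF) / Log Input (ft^3)
LRF = 872 BF / 104.7 ft^3
LRF = 8.33 BF/ft^3

8.33


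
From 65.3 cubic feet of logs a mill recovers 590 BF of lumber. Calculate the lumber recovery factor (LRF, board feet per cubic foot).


Formula: LRF = Lumber Output (BF) / Log Input (ft^3)
LRF = 590 BF / 65.3 ft^3
LRF = 9.04 BF/ft^3

9.04


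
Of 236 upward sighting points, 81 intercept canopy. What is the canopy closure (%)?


Formula: Canopy closure = covered points / total points * 100
Closure = 81 / 236 * 100
Closure = 0.3432 * 100 = 34.3%

34.3


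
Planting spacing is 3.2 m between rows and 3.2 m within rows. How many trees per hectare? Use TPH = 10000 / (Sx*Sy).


Formula: TPH = 10000 m^2/ha / (spacing_x * spacing_y)
Area per tree = 3.2 m * 3.2 m = 10.24 m^2
TPH = 10000 / 10.24 = 977 trees/ha

977


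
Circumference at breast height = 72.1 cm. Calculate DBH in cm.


Formula: DBH = C / pi
DBH = 72.1 / pi
pi = 3.14159...
DBH = 23.0 cm

23.0


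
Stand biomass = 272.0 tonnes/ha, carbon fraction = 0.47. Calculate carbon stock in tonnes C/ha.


Formula: Carbon Stock = Biomass * Carbon Fraction
C = 272.0 t/ha * 0.47
C = 127.8 t C/ha

127.8


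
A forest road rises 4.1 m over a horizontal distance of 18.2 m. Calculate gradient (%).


Formula: Gradient = rise / run * 100
Gradient = 4.1 / 18.2 * 100 = 22.5%

22.5


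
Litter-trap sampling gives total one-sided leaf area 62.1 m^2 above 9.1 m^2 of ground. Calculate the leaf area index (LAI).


Formula: LAI = total leaf area / ground area  (dimensionless)
LAI = 62.1 m^2 / 9.1 m^2
LAI = 6.82

6.82


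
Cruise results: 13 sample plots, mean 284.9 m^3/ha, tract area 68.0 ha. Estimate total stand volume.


Formula: Total Volume = Mean Volume per ha * Total Area
Total Volume = 284.9 m^3/ha * 68.0 ha
Total Volume = 19373 m^3

19373


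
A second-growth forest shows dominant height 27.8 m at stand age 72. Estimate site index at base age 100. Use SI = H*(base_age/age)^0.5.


Formula: SI = H_dom * (base_age / age)^0.5
Age ratio = 100 / 72 = 1.38889
sqrt(age_ratio) = 1.17851
SI = 27.8 * 1.17851 = 32.8 m

32.8


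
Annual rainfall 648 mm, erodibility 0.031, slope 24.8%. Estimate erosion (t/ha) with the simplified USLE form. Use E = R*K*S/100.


Formula: E = R * K * S / 100  (simplified USLE)
R * K = 648 * 0.031 = 20.088
E = 20.088 * 24.8 / 100 = 4.98 t/ha

4.98


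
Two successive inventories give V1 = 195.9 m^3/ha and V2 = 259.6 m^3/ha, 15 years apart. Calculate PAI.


Formula: PAI = (V_T2 - V_T1) / (T2 - T1)
Volume increment = 259.6 - 195.9 = 63.7 m^3/ha
PAI = 63.7 / 15 = 4.25 m^3/ha/year

4.25


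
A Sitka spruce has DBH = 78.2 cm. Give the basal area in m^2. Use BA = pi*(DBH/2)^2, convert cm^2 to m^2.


Formula: BA = pi * (DBH/2)^2 / 10000  (cm^2 to m^2)
Radius = DBH/2 = 78.2/2 = 39.1 cm
BA = pi * 39.1^2 / 10000
   = 4802.8983 cm^2 / 10000
   = 0.4803 m^2

0.4803


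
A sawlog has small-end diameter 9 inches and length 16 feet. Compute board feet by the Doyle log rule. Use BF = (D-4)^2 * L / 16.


Doyle: BF = (D - 4)^2 * L / 16
Adjusted diameter = 9 - 4 = 5 in
(D-4)^2 = 5^2 = 25
BF = 25 * 16 / 16 = 25 BF

25


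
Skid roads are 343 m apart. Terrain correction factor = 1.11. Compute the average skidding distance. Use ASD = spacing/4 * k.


Formula: ASD = (spacing / 4) * correction
Uncorrected distance = spacing / 4 = 343 / 4 = 85.75 m
ASD = 85.75 * 1.11 = 95 m

95


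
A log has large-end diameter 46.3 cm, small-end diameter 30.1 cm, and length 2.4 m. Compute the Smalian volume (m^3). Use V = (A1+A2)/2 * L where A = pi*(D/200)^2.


Smalian: V = (A1 + A2)/2 * L,  A = pi*(D/200)^2
A1 = pi*(46.3/200)^2 = 0.168365 m^2
A2 = pi*(30.1/200)^2 = 0.071158 m^2
V = (0.168365+0.071158)/2*2.4 = 0.2874 m^3

0.2874


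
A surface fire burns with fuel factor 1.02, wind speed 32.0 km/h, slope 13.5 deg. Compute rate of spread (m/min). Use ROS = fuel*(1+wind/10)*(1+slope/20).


Formula: ROS = fuel * (1 + wind/10) * (1 + slope/20)
Wind factor = 1 + 32.0/10 = 4.2
Slope factor = 1 + 13.5/20 = 1.675
ROS = 1.02 * 4.2 * 1.675 = 7.18 m/min

7.18


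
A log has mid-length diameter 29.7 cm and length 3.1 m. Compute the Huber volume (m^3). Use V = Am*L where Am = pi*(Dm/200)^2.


Huber: V = Am * L,  Am = pi*(Dm/200)^2
Am = pi*(29.7/200)^2 = 0.069279 m^2
V = 0.069279*3.1 = 0.2148 m^3

0.2148


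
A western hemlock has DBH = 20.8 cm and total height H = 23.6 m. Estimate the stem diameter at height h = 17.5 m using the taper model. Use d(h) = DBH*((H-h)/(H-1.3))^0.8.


Taper: d(h) = DBH * ((H - h) / (H - 1.3))^0.8
Numerator = H - h = 23.6 - 17.5 = 6.1 m
Denominator = H - 1.3 = 23.6 - 1.3 = 22.3 m
Ratio = 6.1 / 22.3 = 0.27354
d = 20.8 * 0.27354^0.8 = 7.4 cm

7.4


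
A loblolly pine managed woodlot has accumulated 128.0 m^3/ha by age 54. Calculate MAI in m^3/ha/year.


Formula: MAI = Total Volume / Stand Age
MAI = 128.0 m^3/ha / 54 years
MAI = 2.37 m^3/ha/year

2.37


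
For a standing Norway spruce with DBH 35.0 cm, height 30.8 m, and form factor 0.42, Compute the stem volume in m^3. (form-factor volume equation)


Formula: V = pi * (DBH/200)^2 * H * ff
Radius = DBH/200 = 35.0/200 = 0.175 m
Radius^2 = 0.175^2 = 0.030625 m^2
V = pi * 0.030625 * 30.8 * 0.42
V = 1.245 m^3

1.245


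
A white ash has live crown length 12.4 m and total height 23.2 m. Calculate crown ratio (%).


Formula: Crown Ratio = (Crown Length / Total Height) * 100
CR = (12.4 m / 23.2 m) * 100
CR = 0.5345 * 100 = 53.4%

53.4


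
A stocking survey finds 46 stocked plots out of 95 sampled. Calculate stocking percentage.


Formula: Stocking % = stocked plots / total plots * 100
Stocking = 46 / 95 * 100
Stocking = 0.4842 * 100 = 48.4%

48.4


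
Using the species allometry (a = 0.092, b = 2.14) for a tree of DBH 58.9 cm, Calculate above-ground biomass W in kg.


Formula: W = a * DBH^b  (allometric power law)
DBH^b = 58.9^2.14 = 6138.2805
W = 0.092 * 6138.2805 = 564.7 kg

564.7


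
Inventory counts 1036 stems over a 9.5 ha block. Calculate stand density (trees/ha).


Formula: Stand Density = N_trees / Area_ha
Density = 1036 trees / 9.5 ha
Density = 109 trees/ha

109


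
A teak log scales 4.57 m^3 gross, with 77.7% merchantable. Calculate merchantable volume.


Formula: MV = V_total * (merchantable_pct / 100)
Merchantable fraction = 77.7% / 100 = 0.777
MV = 4.57 m^3 * 0.777 = 3.551 m^3

3.551


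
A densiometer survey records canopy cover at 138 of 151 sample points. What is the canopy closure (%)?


Formula: Canopy closure = covered points / total points * 100
Closure = 138 / 151 * 100
Closure = 0.9139 * 100 = 91.4%

91.4


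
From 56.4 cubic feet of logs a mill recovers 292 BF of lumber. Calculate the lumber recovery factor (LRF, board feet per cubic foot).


Formula: LRF = Lumber Output (BF) / Log Input (ft^3)
LRF = 292 BF / 56.4 ft^3
LRF = 5.18 BF/ft^3

5.18


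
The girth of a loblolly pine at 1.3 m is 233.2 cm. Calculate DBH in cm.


Formula: DBH = C / pi
DBH = 233.2 / pi
pi = 3.14159...
DBH = 74.2 cm

74.2


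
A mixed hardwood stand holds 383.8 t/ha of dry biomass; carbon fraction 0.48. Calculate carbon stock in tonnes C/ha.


Formula: Carbon Stock = Biomass * Carbon Fraction
C = 383.8 t/ha * 0.48
C = 184.2 t C/ha

184.2


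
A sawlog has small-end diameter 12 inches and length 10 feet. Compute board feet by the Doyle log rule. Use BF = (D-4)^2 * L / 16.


Doyle: BF = (D - 4)^2 * L / 16
Adjusted diameter = 12 - 4 = 8 in
(D-4)^2 = 8^2 = 64
BF = 64 * 10 / 16 = 40 BF

40


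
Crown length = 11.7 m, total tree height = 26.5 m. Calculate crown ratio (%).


Formula: Crown Ratio = (Crown Length / Total Height) * 100
CR = (11.7 m / 26.5 m) * 100
CR = 0.4415 * 100 = 44.2%

44.2


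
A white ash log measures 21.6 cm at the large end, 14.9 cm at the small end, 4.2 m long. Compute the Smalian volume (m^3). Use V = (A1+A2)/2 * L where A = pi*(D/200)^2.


Smalian: V = (A1 + A2)/2 * L,  A = pi*(D/200)^2
A1 = pi*(21.6/200)^2 = 0.036644 m^2
A2 = pi*(14.9/200)^2 = 0.017437 m^2
V = (0.036644+0.017437)/2*4.2 = 0.1136 m^3

0.1136


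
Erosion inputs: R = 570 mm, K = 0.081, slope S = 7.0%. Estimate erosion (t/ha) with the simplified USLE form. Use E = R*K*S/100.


Formula: E = R * K * S / 100  (simplified USLE)
R * K = 570 * 0.081 = 46.17
E = 46.17 * 7.0 / 100 = 3.23 t/ha

3.23


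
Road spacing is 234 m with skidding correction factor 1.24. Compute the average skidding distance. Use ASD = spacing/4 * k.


Formula: ASD = (spacing / 4) * correction
Uncorrected distance = spacing / 4 = 234 / 4 = 58.5 m
ASD = 58.5 * 1.24 = 73 m

73


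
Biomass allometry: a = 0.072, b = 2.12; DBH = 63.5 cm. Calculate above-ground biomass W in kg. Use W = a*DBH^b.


Formula: W = a * DBH^b  (allometric power law)
DBH^b = 63.5^2.12 = 6635.6015
W = 0.072 * 6635.6015 = 477.8 kg

477.8


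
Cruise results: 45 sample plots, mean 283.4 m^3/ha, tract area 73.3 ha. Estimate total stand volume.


Formula: Total Volume = Mean Volume per ha * Total Area
Total Volume = 283.4 m^3/ha * 73.3 ha
Total Volume = 20773 m^3

20773


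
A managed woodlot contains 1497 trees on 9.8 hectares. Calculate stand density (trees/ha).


Formula: Stand Density = N_trees / Area_ha
Density = 1497 trees / 9.8 ha
Density = 153 trees/ha

153


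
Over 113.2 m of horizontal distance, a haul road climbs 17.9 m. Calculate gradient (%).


Formula: Gradient = rise / run * 100
Gradient = 17.9 / 113.2 * 100 = 15.8%

15.8


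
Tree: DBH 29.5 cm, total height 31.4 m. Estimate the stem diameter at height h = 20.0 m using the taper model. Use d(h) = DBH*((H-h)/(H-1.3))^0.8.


Taper: d(h) = DBH * ((H - h) / (H - 1.3))^0.8
Numerator = H - h = 31.4 - 20.0 = 11.4 m
Denominator = H - 1.3 = 31.4 - 1.3 = 30.1 m
Ratio = 11.4 / 30.1 = 0.37874
d = 29.5 * 0.37874^0.8 = 13.6 cm

13.6


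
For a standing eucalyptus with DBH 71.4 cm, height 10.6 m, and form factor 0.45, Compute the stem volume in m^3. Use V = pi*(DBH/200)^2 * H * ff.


Formula: V = pi * (DBH/200)^2 * H * ff
Radius = DBH/200 = 71.4/200 = 0.357 m
Radius^2 = 0.357^2 = 0.127449 m^2
V = pi * 0.127449 * 10.6 * 0.45
V = 1.91 m^3

1.91


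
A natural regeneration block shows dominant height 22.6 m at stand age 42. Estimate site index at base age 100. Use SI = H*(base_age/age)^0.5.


Formula: SI = H_dom * (base_age / age)^0.5
Age ratio = 100 / 42 = 2.38095
sqrt(age_ratio) = 1.54303
SI = 22.6 * 1.54303 = 34.9 m

34.9


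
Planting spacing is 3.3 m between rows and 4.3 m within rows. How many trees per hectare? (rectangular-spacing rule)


Formula: TPH = 10000 m^2/ha / (spacing_x * spacing_y)
Area per tree = 3.3 m * 4.3 m = 14.19 m^2
TPH = 10000 / 14.19 = 705 trees/ha

705


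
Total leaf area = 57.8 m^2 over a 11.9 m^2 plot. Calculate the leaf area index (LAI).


Formula: LAI = total leaf area / ground area  (dimensionless)
LAI = 57.8 m^2 / 11.9 m^2
LAI = 4.86

4.86


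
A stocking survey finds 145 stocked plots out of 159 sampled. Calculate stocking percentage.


Formula: Stocking % = stocked plots / total plots * 100
Stocking = 145 / 159 * 100
Stocking = 0.9119 * 100 = 91.2%

91.2


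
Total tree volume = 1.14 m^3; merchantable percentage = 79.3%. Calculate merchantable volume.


Formula: MV = V_total * (merchantable_pct / 100)
Merchantable fraction = 79.3% / 100 = 0.793
MV = 1.14 m^3 * 0.793 = 0.904 m^3

0.904


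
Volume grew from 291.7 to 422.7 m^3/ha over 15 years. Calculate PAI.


Formula: PAI = (V_T2 - V_T1) / (T2 - T1)
Volume increment = 422.7 - 291.7 = 131.0 m^3/ha
PAI = 131.0 / 15 = 8.73 m^3/ha/year

8.73


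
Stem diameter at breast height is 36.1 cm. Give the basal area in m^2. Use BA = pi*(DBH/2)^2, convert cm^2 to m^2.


Formula: BA = pi * (DBH/2)^2 / 10000  (cm^2 to m^2)
Radius = DBH/2 = 36.1/2 = 18.05 cm
BA = pi * 18.05^2 / 10000
   = 1023.5387 cm^2 / 10000
   = 0.1024 m^2

0.1024


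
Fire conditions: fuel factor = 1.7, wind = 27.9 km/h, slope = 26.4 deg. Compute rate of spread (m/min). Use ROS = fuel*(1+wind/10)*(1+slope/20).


Formula: ROS = fuel * (1 + wind/10) * (1 + slope/20)
Wind factor = 1 + 27.9/10 = 3.79
Slope factor = 1 + 26.4/20 = 2.32
ROS = 1.7 * 3.79 * 2.32 = 14.95 m/min

14.95


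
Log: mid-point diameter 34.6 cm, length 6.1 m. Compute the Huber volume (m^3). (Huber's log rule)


Huber: V = Am * L,  Am = pi*(Dm/200)^2
Am = pi*(34.6/200)^2 = 0.094025 m^2
V = 0.094025*6.1 = 0.5736 m^3

0.5736


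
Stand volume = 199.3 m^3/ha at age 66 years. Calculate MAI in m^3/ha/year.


Formula: MAI = Total Volume / Stand Age
MAI = 199.3 m^3/ha / 66 years
MAI = 3.02 m^3/ha/year

3.02


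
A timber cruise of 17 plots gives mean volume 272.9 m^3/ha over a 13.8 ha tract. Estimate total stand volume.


Formula: Total Volume = Mean Volume per ha * Total Area
Total Volume = 272.9 m^3/ha * 13.8 ha
Total Volume = 3766 m^3

3766


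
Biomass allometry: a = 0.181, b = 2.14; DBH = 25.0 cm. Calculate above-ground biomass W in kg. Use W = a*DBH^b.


Formula: W = a * DBH^b  (allometric power law)
DBH^b = 25.0^2.14 = 980.8252
W = 0.181 * 980.8252 = 177.5 kg

177.5


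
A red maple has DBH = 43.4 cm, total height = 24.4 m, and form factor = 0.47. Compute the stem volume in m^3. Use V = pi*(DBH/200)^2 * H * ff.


Formula: V = pi * (DBH/200)^2 * H * ff
Radius = DBH/200 = 43.4/200 = 0.217 m
Radius^2 = 0.217^2 = 0.047089 m^2
V = pi * 0.047089 * 24.4 * 0.47
V = 1.697 m^3

1.697


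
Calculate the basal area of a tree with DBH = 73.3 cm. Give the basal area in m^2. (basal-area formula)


Formula: BA = pi * (DBH/2)^2 / 10000  (cm^2 to m^2)
Radius = DBH/2 = 73.3/2 = 36.65 cm
BA = pi * 36.65^2 / 10000
   = 4219.8579 cm^2 / 10000
   = 0.422 m^2

0.422


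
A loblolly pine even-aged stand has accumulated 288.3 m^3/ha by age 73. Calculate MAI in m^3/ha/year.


Formula: MAI = Total Volume / Stand Age
MAI = 288.3 m^3/ha / 73 years
MAI = 3.95 m^3/ha/year

3.95


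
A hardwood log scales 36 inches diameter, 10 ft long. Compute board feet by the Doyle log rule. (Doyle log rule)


Doyle: BF = (D - 4)^2 * L / 16
Adjusted diameter = 36 - 4 = 32 in
(D-4)^2 = 32^2 = 1024
BF = 1024 * 10 / 16 = 640 BF

640


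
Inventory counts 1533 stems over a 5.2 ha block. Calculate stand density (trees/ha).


Formula: Stand Density = N_trees / Area_ha
Density = 1533 trees / 5.2 ha
Density = 295 trees/ha

295


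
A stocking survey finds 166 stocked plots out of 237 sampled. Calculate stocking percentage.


Formula: Stocking % = stocked plots / total plots * 100
Stocking = 166 / 237 * 100
Stocking = 0.7004 * 100 = 70.0%

70.0


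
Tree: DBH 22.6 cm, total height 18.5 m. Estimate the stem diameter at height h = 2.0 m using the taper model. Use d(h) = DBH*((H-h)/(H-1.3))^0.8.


Taper: d(h) = DBH * ((H - h) / (H - 1.3))^0.8
Numerator = H - h = 18.5 - 2.0 = 16.5 m
Denominator = H - 1.3 = 18.5 - 1.3 = 17.2 m
Ratio = 16.5 / 17.2 = 0.9593
d = 22.6 * 0.9593^0.8 = 21.9 cm

21.9


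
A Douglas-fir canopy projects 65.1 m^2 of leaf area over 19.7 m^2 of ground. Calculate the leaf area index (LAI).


Formula: LAI = total leaf area / ground area  (dimensionless)
LAI = 65.1 m^2 / 19.7 m^2
LAI = 3.3

3.3


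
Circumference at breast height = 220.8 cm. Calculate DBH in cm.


Formula: DBH = C / pi
DBH = 220.8 / pi
pi = 3.14159...
DBH = 70.3 cm

70.3


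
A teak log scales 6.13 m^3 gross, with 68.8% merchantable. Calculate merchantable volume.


Formula: MV = V_total * (merchantable_pct / 100)
Merchantable fraction = 68.8% / 100 = 0.688
MV = 6.13 m^3 * 0.688 = 4.217 m^3

4.217


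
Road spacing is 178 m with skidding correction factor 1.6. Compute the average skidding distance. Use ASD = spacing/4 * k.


Formula: ASD = (spacing / 4) * correction
Uncorrected distance = spacing / 4 = 178 / 4 = 44.5 m
ASD = 44.5 * 1.6 = 71 m

71


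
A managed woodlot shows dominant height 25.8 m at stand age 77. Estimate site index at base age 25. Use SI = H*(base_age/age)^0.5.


Formula: SI = H_dom * (base_age / age)^0.5
Age ratio = 25 / 77 = 0.32468
sqrt(age_ratio) = 0.5698
SI = 25.8 * 0.5698 = 14.7 m

14.7


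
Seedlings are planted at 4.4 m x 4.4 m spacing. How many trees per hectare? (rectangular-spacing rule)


Formula: TPH = 10000 m^2/ha / (spacing_x * spacing_y)
Area per tree = 4.4 m * 4.4 m = 19.36 m^2
TPH = 10000 / 19.36 = 517 trees/ha

517


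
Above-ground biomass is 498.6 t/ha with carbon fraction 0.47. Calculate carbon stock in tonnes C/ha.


Formula: Carbon Stock = Biomass * Carbon Fraction
C = 498.6 t/ha * 0.47
C = 234.3 t C/ha

234.3


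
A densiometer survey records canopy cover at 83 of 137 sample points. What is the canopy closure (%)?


Formula: Canopy closure = covered points / total points * 100
Closure = 83 / 137 * 100
Closure = 0.6058 * 100 = 60.6%

60.6


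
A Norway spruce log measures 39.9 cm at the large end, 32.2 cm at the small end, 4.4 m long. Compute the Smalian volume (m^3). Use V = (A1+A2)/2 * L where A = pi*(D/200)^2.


Smalian: V = (A1 + A2)/2 * L,  A = pi*(D/200)^2
A1 = pi*(39.9/200)^2 = 0.125036 m^2
A2 = pi*(32.2/200)^2 = 0.081433 m^2
V = (0.125036+0.081433)/2*4.4 = 0.4542 m^3

0.4542


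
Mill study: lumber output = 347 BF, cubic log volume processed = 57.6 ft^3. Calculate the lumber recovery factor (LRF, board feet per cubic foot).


Formula: LRF = Lumber Output (BF) / Log Input (ft^3)
LRF = 347 BF / 57.6 ft^3
LRF = 6.02 BF/ft^3

6.02


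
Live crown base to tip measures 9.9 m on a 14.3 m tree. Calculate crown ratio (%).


Formula: Crown Ratio = (Crown Length / Total Height) * 100
CR = (9.9 m / 14.3 m) * 100
CR = 0.6923 * 100 = 69.2%

69.2


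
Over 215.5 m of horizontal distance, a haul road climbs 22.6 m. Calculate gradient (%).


Formula: Gradient = rise / run * 100
Gradient = 22.6 / 215.5 * 100 = 10.5%

10.5


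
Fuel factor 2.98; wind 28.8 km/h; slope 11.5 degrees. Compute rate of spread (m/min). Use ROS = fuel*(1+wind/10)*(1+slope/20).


Formula: ROS = fuel * (1 + wind/10) * (1 + slope/20)
Wind factor = 1 + 28.8/10 = 3.88
Slope factor = 1 + 11.5/20 = 1.575
ROS = 2.98 * 3.88 * 1.575 = 18.21 m/min

18.21


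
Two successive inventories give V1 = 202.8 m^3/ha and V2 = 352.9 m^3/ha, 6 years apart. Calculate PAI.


Formula: PAI = (V_T2 - V_T1) / (T2 - T1)
Volume increment = 352.9 - 202.8 = 150.1 m^3/ha
PAI = 150.1 / 6 = 25.02 m^3/ha/year

25.02


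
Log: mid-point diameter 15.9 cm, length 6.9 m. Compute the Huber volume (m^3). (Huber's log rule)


Huber: V = Am * L,  Am = pi*(Dm/200)^2
Am = pi*(15.9/200)^2 = 0.019856 m^2
V = 0.019856*6.9 = 0.137 m^3

0.137


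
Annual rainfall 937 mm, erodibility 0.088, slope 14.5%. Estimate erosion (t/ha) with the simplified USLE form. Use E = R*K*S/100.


Formula: E = R * K * S / 100  (simplified USLE)
R * K = 937 * 0.088 = 82.456
E = 82.456 * 14.5 / 100 = 11.96 t/ha

11.96


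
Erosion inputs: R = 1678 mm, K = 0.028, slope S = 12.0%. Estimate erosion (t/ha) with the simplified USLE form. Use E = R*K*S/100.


Formula: E = R * K * S / 100  (simplified USLE)
R * K = 1678 * 0.028 = 46.984
E = 46.984 * 12.0 / 100 = 5.64 t/ha

5.64


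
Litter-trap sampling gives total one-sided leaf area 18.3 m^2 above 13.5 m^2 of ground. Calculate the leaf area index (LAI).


Formula: LAI = total leaf area / ground area  (dimensionless)
LAI = 18.3 m^2 / 13.5 m^2
LAI = 1.36

1.36


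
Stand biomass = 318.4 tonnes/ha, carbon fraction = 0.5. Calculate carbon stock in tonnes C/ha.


Formula: Carbon Stock = Biomass * Carbon Fraction
C = 318.4 t/ha * 0.5
C = 159.2 t C/ha

159.2


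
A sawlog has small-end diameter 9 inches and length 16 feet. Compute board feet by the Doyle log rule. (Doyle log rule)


Doyle: BF = (D - 4)^2 * L / 16
Adjusted diameter = 9 - 4 = 5 in
(D-4)^2 = 5^2 = 25
BF = 25 * 16 / 16 = 25 BF

25


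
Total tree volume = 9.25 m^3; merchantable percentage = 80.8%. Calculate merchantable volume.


Formula: MV = V_total * (merchantable_pct / 100)
Merchantable fraction = 80.8% / 100 = 0.808
MV = 9.25 m^3 * 0.808 = 7.474 m^3

7.474


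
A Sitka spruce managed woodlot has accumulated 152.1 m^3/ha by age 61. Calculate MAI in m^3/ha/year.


Formula: MAI = Total Volume / Stand Age
MAI = 152.1 m^3/ha / 61 years
MAI = 2.49 m^3/ha/year

2.49


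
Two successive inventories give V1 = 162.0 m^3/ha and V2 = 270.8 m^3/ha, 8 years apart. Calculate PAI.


Formula: PAI = (V_T2 - V_T1) / (T2 - T1)
Volume increment = 270.8 - 162.0 = 108.8 m^3/ha
PAI = 108.8 / 8 = 13.6 m^3/ha/year

13.6


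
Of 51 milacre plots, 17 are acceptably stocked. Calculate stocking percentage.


Formula: Stocking % = stocked plots / total plots * 100
Stocking = 17 / 51 * 100
Stocking = 0.3333 * 100 = 33.3%

33.3


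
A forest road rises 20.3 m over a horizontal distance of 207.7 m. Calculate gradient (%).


Formula: Gradient = rise / run * 100
Gradient = 20.3 / 207.7 * 100 = 9.8%

9.8


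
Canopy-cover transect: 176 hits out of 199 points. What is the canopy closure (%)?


Formula: Canopy closure = covered points / total points * 100
Closure = 176 / 199 * 100
Closure = 0.8844 * 100 = 88.4%

88.4


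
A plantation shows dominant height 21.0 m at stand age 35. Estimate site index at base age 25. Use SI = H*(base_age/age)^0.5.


Formula: SI = H_dom * (base_age / age)^0.5
Age ratio = 25 / 35 = 0.71429
sqrt(age_ratio) = 0.84515
SI = 21.0 * 0.84515 = 17.7 m

17.7


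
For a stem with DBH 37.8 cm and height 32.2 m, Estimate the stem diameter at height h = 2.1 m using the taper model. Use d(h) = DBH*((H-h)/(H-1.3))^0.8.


Taper: d(h) = DBH * ((H - h) / (H - 1.3))^0.8
Numerator = H - h = 32.2 - 2.1 = 30.1 m
Denominator = H - 1.3 = 32.2 - 1.3 = 30.9 m
Ratio = 30.1 / 30.9 = 0.97411
d = 37.8 * 0.97411^0.8 = 37.0 cm

37.0


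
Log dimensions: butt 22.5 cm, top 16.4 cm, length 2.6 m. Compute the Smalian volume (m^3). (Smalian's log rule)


Smalian: V = (A1 + A2)/2 * L,  A = pi*(D/200)^2
A1 = pi*(22.5/200)^2 = 0.039761 m^2
A2 = pi*(16.4/200)^2 = 0.021124 m^2
V = (0.039761+0.021124)/2*2.6 = 0.0792 m^3

0.0792


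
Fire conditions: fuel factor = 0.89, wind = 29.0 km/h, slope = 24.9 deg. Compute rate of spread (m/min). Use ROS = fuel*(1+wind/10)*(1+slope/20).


Formula: ROS = fuel * (1 + wind/10) * (1 + slope/20)
Wind factor = 1 + 29.0/10 = 3.9
Slope factor = 1 + 24.9/20 = 2.245
ROS = 0.89 * 3.9 * 2.245 = 7.79 m/min

7.79


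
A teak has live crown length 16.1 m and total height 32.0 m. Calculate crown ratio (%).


Formula: Crown Ratio = (Crown Length / Total Height) * 100
CR = (16.1 m / 32.0 m) * 100
CR = 0.5031 * 100 = 50.3%

50.3


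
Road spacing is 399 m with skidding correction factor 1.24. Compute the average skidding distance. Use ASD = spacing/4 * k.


Formula: ASD = (spacing / 4) * correction
Uncorrected distance = spacing / 4 = 399 / 4 = 99.75 m
ASD = 99.75 * 1.24 = 124 m

124


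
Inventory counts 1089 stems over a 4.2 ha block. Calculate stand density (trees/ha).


Formula: Stand Density = N_trees / Area_ha
Density = 1089 trees / 4.2 ha
Density = 259 trees/ha

259


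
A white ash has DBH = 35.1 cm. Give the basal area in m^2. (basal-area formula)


Formula: BA = pi * (DBH/2)^2 / 10000  (cm^2 to m^2)
Radius = DBH/2 = 35.1/2 = 17.55 cm
BA = pi * 17.55^2 / 10000
   = 967.6184 cm^2 / 10000
   = 0.0968 m^2

0.0968


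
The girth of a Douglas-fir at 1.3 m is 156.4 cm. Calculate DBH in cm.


Formula: DBH = C / pi
DBH = 156.4 / pi
pi = 3.14159...
DBH = 49.8 cm

49.8


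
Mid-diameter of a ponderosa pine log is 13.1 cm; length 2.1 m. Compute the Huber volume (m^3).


Huber: V = Am * L,  Am = pi*(Dm/200)^2
Am = pi*(13.1/200)^2 = 0.013478 m^2
V = 0.013478*2.1 = 0.0283 m^3

0.0283


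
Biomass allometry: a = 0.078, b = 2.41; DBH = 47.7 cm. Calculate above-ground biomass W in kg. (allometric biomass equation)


Formula: W = a * DBH^b  (allometric power law)
DBH^b = 47.7^2.41 = 11097.6058
W = 0.078 * 11097.6058 = 865.6 kg

865.6


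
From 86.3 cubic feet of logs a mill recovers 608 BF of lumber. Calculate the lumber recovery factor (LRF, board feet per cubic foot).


Formula: LRF = Lumber Output (BF) / Log Input (ft^3)
LRF = 608 BF / 86.3 ft^3
LRF = 7.05 BF/ft^3

7.05


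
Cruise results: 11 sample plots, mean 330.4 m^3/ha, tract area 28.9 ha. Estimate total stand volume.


Formula: Total Volume = Mean Volume per ha * Total Area
Total Volume = 330.4 m^3/ha * 28.9 ha
Total Volume = 9549 m^3

9549


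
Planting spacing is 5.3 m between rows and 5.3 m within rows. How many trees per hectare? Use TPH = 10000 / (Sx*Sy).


Formula: TPH = 10000 m^2/ha / (spacing_x * spacing_y)
Area per tree = 5.3 m * 5.3 m = 28.09 m^2
TPH = 10000 / 28.09 = 356 trees/ha

356


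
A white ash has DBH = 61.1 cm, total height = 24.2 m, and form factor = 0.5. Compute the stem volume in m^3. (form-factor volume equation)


Formula: V = pi * (DBH/200)^2 * H * ff
Radius = DBH/200 = 61.1/200 = 0.3055 m
Radius^2 = 0.3055^2 = 0.09333025 m^2
V = pi * 0.09333025 * 24.2 * 0.5
V = 3.548 m^3

3.548


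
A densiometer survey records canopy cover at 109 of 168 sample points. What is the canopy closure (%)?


Formula: Canopy closure = covered points / total points * 100
Closure = 109 / 168 * 100
Closure = 0.6488 * 100 = 64.9%

64.9


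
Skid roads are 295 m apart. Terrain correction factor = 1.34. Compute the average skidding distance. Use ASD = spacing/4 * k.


Formula: ASD = (spacing / 4) * correction
Uncorrected distance = spacing / 4 = 295 / 4 = 73.75 m
ASD = 73.75 * 1.34 = 99 m

99


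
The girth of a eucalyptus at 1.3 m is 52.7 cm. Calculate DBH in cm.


Formula: DBH = C / pi
DBH = 52.7 / pi
pi = 3.14159...
DBH = 16.8 cm

16.8


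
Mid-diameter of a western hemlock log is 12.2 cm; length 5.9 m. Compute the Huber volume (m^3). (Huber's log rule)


Huber: V = Am * L,  Am = pi*(Dm/200)^2
Am = pi*(12.2/200)^2 = 0.01169 m^2
V = 0.01169*5.9 = 0.069 m^3

0.069


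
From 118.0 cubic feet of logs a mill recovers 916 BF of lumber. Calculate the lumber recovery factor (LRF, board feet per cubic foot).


Formula: LRF = Lumber Output (BF) / Log Input (ft^3)
LRF = 916 BF / 118.0 ft^3
LRF = 7.76 BF/ft^3

7.76


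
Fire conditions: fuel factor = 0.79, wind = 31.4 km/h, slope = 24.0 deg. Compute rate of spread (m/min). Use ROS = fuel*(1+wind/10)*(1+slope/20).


Formula: ROS = fuel * (1 + wind/10) * (1 + slope/20)
Wind factor = 1 + 31.4/10 = 4.14
Slope factor = 1 + 24.0/20 = 2.2
ROS = 0.79 * 4.14 * 2.2 = 7.2 m/min

7.2


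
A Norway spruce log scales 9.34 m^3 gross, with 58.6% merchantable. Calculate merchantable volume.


Formula: MV = V_total * (merchantable_pct / 100)
Merchantable fraction = 58.6% / 100 = 0.586
MV = 9.34 m^3 * 0.586 = 5.473 m^3

5.473


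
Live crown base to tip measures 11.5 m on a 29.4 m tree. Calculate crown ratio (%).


Formula: Crown Ratio = (Crown Length / Total Height) * 100
CR = (11.5 m / 29.4 m) * 100
CR = 0.3912 * 100 = 39.1%

39.1


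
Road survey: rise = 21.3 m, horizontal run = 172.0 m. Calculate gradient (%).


Formula: Gradient = rise / run * 100
Gradient = 21.3 / 172.0 * 100 = 12.4%

12.4


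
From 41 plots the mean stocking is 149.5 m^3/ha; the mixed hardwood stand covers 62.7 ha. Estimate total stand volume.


Formula: Total Volume = Mean Volume per ha * Total Area
Total Volume = 149.5 m^3/ha * 62.7 ha
Total Volume = 9374 m^3

9374


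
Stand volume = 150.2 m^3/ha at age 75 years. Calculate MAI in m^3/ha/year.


Formula: MAI = Total Volume / Stand Age
MAI = 150.2 m^3/ha / 75 years
MAI = 2.0 m^3/ha/year

2.0


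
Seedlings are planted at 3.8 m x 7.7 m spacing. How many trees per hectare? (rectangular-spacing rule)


Formula: TPH = 10000 m^2/ha / (spacing_x * spacing_y)
Area per tree = 3.8 m * 7.7 m = 29.26 m^2
TPH = 10000 / 29.26 = 342 trees/ha

342


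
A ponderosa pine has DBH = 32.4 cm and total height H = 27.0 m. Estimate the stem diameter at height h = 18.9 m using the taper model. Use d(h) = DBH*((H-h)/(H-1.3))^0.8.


Taper: d(h) = DBH * ((H - h) / (H - 1.3))^0.8
Numerator = H - h = 27.0 - 18.9 = 8.1 m
Denominator = H - 1.3 = 27.0 - 1.3 = 25.7 m
Ratio = 8.1 / 25.7 = 0.31518
d = 32.4 * 0.31518^0.8 = 12.9 cm

12.9


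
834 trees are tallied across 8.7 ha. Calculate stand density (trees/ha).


Formula: Stand Density = N_trees / Area_ha
Density = 834 trees / 8.7 ha
Density = 96 trees/ha

96


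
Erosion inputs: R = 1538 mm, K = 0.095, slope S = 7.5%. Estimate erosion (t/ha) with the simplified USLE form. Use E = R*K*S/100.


Formula: E = R * K * S / 100  (simplified USLE)
R * K = 1538 * 0.095 = 146.11
E = 146.11 * 7.5 / 100 = 10.96 t/ha

10.96


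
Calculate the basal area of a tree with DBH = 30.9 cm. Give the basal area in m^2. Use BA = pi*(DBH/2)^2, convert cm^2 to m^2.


Formula: BA = pi * (DBH/2)^2 / 10000  (cm^2 to m^2)
Radius = DBH/2 = 30.9/2 = 15.45 cm
BA = pi * 15.45^2 / 10000
   = 749.906 cm^2 / 10000
   = 0.075 m^2

0.075


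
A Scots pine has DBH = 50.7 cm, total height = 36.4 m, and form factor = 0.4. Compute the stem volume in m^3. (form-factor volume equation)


Formula: V = pi * (DBH/200)^2 * H * ff
Radius = DBH/200 = 50.7/200 = 0.2535 m
Radius^2 = 0.2535^2 = 0.06426225 m^2
V = pi * 0.06426225 * 36.4 * 0.4
V = 2.939 m^3

2.939


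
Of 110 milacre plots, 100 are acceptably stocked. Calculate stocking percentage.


Formula: Stocking % = stocked plots / total plots * 100
Stocking = 100 / 110 * 100
Stocking = 0.9091 * 100 = 90.9%

90.9


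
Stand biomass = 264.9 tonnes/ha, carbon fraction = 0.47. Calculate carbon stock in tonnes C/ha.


Formula: Carbon Stock = Biomass * Carbon Fraction
C = 264.9 t/ha * 0.47
C = 124.5 t C/ha

124.5


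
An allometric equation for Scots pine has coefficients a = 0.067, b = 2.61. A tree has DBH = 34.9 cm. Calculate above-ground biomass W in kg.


Formula: W = a * DBH^b  (allometric power law)
DBH^b = 34.9^2.61 = 10635.9029
W = 0.067 * 10635.9029 = 712.6 kg

712.6


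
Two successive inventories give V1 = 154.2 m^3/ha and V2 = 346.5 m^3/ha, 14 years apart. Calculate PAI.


Formula: PAI = (V_T2 - V_T1) / (T2 - T1)
Volume increment = 346.5 - 154.2 = 192.3 m^3/ha
PAI = 192.3 / 14 = 13.74 m^3/ha/year

13.74


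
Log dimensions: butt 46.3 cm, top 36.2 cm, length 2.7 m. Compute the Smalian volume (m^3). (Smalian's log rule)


Smalian: V = (A1 + A2)/2 * L,  A = pi*(D/200)^2
A1 = pi*(46.3/200)^2 = 0.168365 m^2
A2 = pi*(36.2/200)^2 = 0.102922 m^2
V = (0.168365+0.102922)/2*2.7 = 0.3662 m^3

0.3662


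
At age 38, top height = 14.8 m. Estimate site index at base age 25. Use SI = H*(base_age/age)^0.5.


Formula: SI = H_dom * (base_age / age)^0.5
Age ratio = 25 / 38 = 0.65789
sqrt(age_ratio) = 0.81111
SI = 14.8 * 0.81111 = 12.0 m

12.0


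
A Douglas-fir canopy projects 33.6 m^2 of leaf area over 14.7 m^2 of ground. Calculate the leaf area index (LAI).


Formula: LAI = total leaf area / ground area  (dimensionless)
LAI = 33.6 m^2 / 14.7 m^2
LAI = 2.29

2.29


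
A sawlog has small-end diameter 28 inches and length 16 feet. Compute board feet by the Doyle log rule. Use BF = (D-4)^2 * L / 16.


Doyle: BF = (D - 4)^2 * L / 16
Adjusted diameter = 28 - 4 = 24 in
(D-4)^2 = 24^2 = 576
BF = 576 * 16 / 16 = 576 BF

576


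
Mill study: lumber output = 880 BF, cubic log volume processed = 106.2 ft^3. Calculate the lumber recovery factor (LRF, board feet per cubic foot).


Formula: LRF = Lumber Output (BF) / Log Input (ft^3)
LRF = 880 BF / 106.2 ft^3
LRF = 8.29 BF/ft^3

8.29


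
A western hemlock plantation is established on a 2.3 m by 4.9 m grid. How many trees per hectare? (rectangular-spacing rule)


Formula: TPH = 10000 m^2/ha / (spacing_x * spacing_y)
Area per tree = 2.3 m * 4.9 m = 11.27 m^2
TPH = 10000 / 11.27 = 887 trees/ha

887


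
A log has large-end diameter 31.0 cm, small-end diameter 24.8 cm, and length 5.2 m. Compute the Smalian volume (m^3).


Smalian: V = (A1 + A2)/2 * L,  A = pi*(D/200)^2
A1 = pi*(31.0/200)^2 = 0.075477 m^2
A2 = pi*(24.8/200)^2 = 0.048305 m^2
V = (0.075477+0.048305)/2*5.2 = 0.3218 m^3

0.3218


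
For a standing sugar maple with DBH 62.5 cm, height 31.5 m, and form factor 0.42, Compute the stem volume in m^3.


Formula: V = pi * (DBH/200)^2 * H * ff
Radius = DBH/200 = 62.5/200 = 0.3125 m
Radius^2 = 0.3125^2 = 0.09765625 m^2
V = pi * 0.09765625 * 31.5 * 0.42
V = 4.059 m^3

4.059


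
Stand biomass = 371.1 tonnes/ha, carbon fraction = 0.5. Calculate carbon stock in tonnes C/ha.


Formula: Carbon Stock = Biomass * Carbon Fraction
C = 371.1 t/ha * 0.5
C = 185.6 t C/ha

185.6


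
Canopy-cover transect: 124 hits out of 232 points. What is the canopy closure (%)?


Formula: Canopy closure = covered points / total points * 100
Closure = 124 / 232 * 100
Closure = 0.5345 * 100 = 53.4%

53.4


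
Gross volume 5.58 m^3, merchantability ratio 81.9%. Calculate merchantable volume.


Formula: MV = V_total * (merchantable_pct / 100)
Merchantable fraction = 81.9% / 100 = 0.819
MV = 5.58 m^3 * 0.819 = 4.57 m^3

4.57
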